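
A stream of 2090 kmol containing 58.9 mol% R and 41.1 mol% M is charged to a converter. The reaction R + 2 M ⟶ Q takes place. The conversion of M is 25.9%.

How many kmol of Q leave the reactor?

M reacted = 0.259 × 859 = 222.5 kmol; ν_M = −2, so ξ = 222.5/2 = 111.2 kmol.
Outlet amounts (n = n₀ + ν ξ):
  R: 1231 − 1(111.2) = 1120
  M: 859 − 2(111.2) = 636.5
  Q: 0 + 1(111.2) = 111.2

111 kmol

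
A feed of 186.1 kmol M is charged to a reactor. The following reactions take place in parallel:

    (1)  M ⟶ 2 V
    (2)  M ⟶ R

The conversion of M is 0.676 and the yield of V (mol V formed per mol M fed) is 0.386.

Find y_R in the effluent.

Yield of V: 2ξ₁ / 186.1 = 0.386 → ξ₁ = 35.92 kmol.
Conversion of M: 1ξ₁ + 1ξ₂ = 0.676 × 186.1 = 125.8 → ξ₂ = 89.89 kmol.
Outlet amounts (n = n₀ + Σ ν·ξ):
  M: 186.1 − 1(35.92) − 1(89.89) = 60.3
  V: 0 + 2(35.92) = 71.83
  R: 0 + 1(89.89) = 89.89
Total out = 222 kmol; y_R = 89.89 / 222 = 0.4049.

0.405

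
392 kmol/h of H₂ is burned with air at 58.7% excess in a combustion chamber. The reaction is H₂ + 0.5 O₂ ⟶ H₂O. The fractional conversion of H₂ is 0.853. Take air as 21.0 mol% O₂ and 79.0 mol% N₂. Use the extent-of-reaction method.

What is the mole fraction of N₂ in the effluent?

Stoichiometric O₂ = 0.5 × 392 = 196 kmol/h; O₂ fed = 196 × 1.587 = 311.1 kmol/h.
N₂ fed = 311.1 × 79/21 = 1170 kmol/h.
Fuel reacted = 0.853 × 392 → ξ = 334.4 kmol/h.
Outlet (n = n₀ + ν ξ):
  H₂: 392 − 1(334.4) = 57.62
  O₂: 311.1 − 0.5(334.4) = 143.9
  N₂: 1170 (inert)
  H₂O: 0 + 1(334.4) = 334.4
Total out = 1706 kmol/h; y_N₂ = 1170 / 1706 = 0.6859.

0.686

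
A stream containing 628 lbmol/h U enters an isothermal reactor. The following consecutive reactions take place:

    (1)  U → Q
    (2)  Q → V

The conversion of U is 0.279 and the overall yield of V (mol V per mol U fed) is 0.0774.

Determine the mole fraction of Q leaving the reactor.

Conversion of U: U consumed = 1ξ₁ = 0.279 × 628 → ξ₁ = 175.2 lbmol/h.
Yield of V: 1ξ₂ / 628 = 0.0774 → ξ₂ = 48.61 lbmol/h.
Outlet amounts (n = n₀ + Σ ν·ξ):
  U: 628 − 1(175.2) = 452.8
  Q: 0 + 1(175.2) − 1(48.61) = 126.6
  V: 0 + 1(48.61) = 48.61
Total out = 628 lbmol/h; y_Q = 126.6 / 628 = 0.2016.

0.202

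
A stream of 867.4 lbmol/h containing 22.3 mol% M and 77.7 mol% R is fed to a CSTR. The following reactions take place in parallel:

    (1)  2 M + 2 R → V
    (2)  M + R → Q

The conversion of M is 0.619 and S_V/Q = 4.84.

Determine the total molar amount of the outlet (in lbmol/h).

693 lbmol/h

Conversion of M: M consumed = 0.619 × 193.4 = 119.7 lbmol/h = 2ξ₁ + 1ξ₂.
Selectivity: 1ξ₁ / (1ξ₂) = 4.84 → ξ₁ = 4.84 ξ₂.
Substitute: (2·4.84 + 1) ξ₂ = 119.7 → ξ₂ = 11.21 lbmol/h, ξ₁ = 54.26 lbmol/h.
Outlet amounts (n = n₀ + Σ ν·ξ):
  M: 193.4 − 2(54.26) − 1(11.21) = 73.7
  R: 674 − 2(54.26) − 1(11.21) = 554.2
  V: 0 + 1(54.26) = 54.26
  Q: 0 + 1(11.21) = 11.21
Total out = 73.7 + 554.2 + 54.26 + 11.21 = 693.4 lbmol/h.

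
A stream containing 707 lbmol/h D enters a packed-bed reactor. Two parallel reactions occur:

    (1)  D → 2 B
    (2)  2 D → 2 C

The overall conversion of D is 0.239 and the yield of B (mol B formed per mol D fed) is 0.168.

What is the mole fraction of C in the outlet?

Yield of B: 2ξ₁ / 707 = 0.168 → ξ₁ = 59.39 lbmol/h.
Conversion of D: 1ξ₁ + 2ξ₂ = 0.239 × 707 = 169 → ξ₂ = 54.79 lbmol/h.
Outlet amounts (n = n₀ + Σ ν·ξ):
  D: 707 − 1(59.39) − 2(54.79) = 538
  B: 0 + 2(59.39) = 118.8
  C: 0 + 2(54.79) = 109.6
Total out = 766.4 lbmol/h; y_C = 109.6 / 766.4 = 0.143.

0.143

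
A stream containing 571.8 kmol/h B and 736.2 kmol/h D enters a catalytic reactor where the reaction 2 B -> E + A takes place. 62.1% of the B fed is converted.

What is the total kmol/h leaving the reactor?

1310 kmol/h

B reacted = 0.621 × 571.8 = 355.1 kmol/h; ν_B = −2, so ξ = 355.1/2 = 177.5 kmol/h.
Outlet amounts (n = n₀ + ν ξ):
  B: 571.8 − 2(177.5) = 216.7
  E: 0 + 1(177.5) = 177.5
  A: 0 + 1(177.5) = 177.5
  D: 736.2 (inert)
Total out = 216.7 + 177.5 + 177.5 + 736.2 = 1308 kmol/h.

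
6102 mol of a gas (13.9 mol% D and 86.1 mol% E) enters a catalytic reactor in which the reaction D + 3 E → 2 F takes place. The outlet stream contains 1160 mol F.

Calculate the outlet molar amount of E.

3510 mol

For F: n = n₀ + 2ξ → 1160 = 0 + 2ξ, giving ξ = 580 mol.
Outlet amounts (n = n₀ + ν ξ):
  D: 848.2 − 1(580) = 268.2
  E: 5254 − 3(580) = 3514
  F: 0 + 2(580) = 1160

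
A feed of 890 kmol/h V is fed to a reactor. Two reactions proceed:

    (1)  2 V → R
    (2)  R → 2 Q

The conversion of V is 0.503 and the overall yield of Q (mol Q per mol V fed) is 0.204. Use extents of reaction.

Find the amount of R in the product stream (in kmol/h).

Conversion of V: V consumed = 2ξ₁ = 0.503 × 890 → ξ₁ = 223.8 kmol/h.
Yield of Q: 2ξ₂ / 890 = 0.204 → ξ₂ = 90.78 kmol/h.
Outlet amounts (n = n₀ + Σ ν·ξ):
  V: 890 − 2(223.8) = 442.3
  R: 0 + 1(223.8) − 1(90.78) = 133.1
  Q: 0 + 2(90.78) = 181.6

133 kmol/h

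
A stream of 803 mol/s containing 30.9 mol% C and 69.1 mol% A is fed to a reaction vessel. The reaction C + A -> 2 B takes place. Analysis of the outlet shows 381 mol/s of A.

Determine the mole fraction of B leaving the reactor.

0.433

For A: n = n₀ − 1ξ → 381 = 554.9 − 1ξ, giving ξ = 173.9 mol/s.
Outlet amounts (n = n₀ + ν ξ):
  C: 248.1 − 1(173.9) = 74.25
  A: 554.9 − 1(173.9) = 381
  B: 0 + 2(173.9) = 347.7
Total out = 803 mol/s; y_B = 347.7 / 803 = 0.4331.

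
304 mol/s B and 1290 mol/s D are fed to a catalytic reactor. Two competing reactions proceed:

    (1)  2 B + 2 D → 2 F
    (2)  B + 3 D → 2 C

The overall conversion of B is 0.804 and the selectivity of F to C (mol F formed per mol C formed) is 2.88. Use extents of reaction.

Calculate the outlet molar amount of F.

Conversion of B: B consumed = 0.804 × 304 = 244.4 mol/s = 2ξ₁ + 1ξ₂.
Selectivity: 2ξ₁ / (2ξ₂) = 2.88 → ξ₁ = 2.88 ξ₂.
Substitute: (2·2.88 + 1) ξ₂ = 244.4 → ξ₂ = 36.16 mol/s, ξ₁ = 104.1 mol/s.
Outlet amounts (n = n₀ + Σ ν·ξ):
  B: 304 − 2(104.1) − 1(36.16) = 59.58
  D: 1290 − 2(104.1) − 3(36.16) = 973.3
  F: 0 + 2(104.1) = 208.3
  C: 0 + 2(36.16) = 72.31

208 mol/s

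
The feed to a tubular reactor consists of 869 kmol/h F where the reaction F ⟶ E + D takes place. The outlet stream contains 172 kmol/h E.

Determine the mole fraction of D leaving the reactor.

For E: n = n₀ + 1ξ → 172 = 0 + 1ξ, giving ξ = 172 kmol/h.
Outlet amounts (n = n₀ + ν ξ):
  F: 869 − 1(172) = 697
  E: 0 + 1(172) = 172
  D: 0 + 1(172) = 172
Total out = 1041 kmol/h; y_D = 172 / 1041 = 0.1652.

0.165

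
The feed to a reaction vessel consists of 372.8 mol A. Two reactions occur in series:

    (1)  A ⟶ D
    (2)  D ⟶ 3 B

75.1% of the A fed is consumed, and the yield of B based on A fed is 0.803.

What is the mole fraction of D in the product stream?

0.315

Conversion of A: A consumed = 1ξ₁ = 0.751 × 372.8 → ξ₁ = 280 mol.
Yield of B: 3ξ₂ / 372.8 = 0.803 → ξ₂ = 99.79 mol.
Outlet amounts (n = n₀ + Σ ν·ξ):
  A: 372.8 − 1(280) = 92.83
  D: 0 + 1(280) − 1(99.79) = 180.2
  B: 0 + 3(99.79) = 299.4
Total out = 572.4 mol; y_D = 180.2 / 572.4 = 0.3148.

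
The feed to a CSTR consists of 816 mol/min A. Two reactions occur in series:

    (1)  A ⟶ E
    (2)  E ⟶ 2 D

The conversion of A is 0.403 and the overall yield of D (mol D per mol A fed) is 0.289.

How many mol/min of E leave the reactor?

211 mol/min

Conversion of A: A consumed = 1ξ₁ = 0.403 × 816 → ξ₁ = 328.8 mol/min.
Yield of D: 2ξ₂ / 816 = 0.289 → ξ₂ = 117.9 mol/min.
Outlet amounts (n = n₀ + Σ ν·ξ):
  A: 816 − 1(328.8) = 487.2
  E: 0 + 1(328.8) − 1(117.9) = 210.9
  D: 0 + 2(117.9) = 235.8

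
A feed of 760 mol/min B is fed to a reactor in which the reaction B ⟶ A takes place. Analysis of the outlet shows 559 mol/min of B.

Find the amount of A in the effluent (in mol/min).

For B: n = n₀ − 1ξ → 559 = 760 − 1ξ, giving ξ = 201 mol/min.
Outlet amounts (n = n₀ + ν ξ):
  B: 760 − 1(201) = 559
  A: 0 + 1(201) = 201

201 mol/min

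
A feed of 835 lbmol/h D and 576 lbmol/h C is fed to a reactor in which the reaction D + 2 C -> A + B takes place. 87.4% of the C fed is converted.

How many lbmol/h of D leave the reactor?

583 lbmol/h

C reacted = 0.874 × 576 = 503.4 lbmol/h; ν_C = −2, so ξ = 503.4/2 = 251.7 lbmol/h.
Outlet amounts (n = n₀ + ν ξ):
  D: 835 − 1(251.7) = 583.3
  C: 576 − 2(251.7) = 72.58
  A: 0 + 1(251.7) = 251.7
  B: 0 + 1(251.7) = 251.7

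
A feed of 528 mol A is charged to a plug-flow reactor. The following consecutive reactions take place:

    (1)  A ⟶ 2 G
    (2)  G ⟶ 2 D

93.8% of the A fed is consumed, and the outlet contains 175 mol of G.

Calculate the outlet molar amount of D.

1630 mol

Conversion of A: A consumed = 1ξ₁ = 0.938 × 528 → ξ₁ = 495.3 mol.
G balance: n_G = 0 + 2ξ₁ − 1ξ₂ = 175 → ξ₂ = (2·495.3 − 175)/1 = 815.5 mol.
Outlet amounts (n = n₀ + Σ ν·ξ):
  A: 528 − 1(495.3) = 32.74
  G: 0 + 2(495.3) − 1(815.5) = 175
  D: 0 + 2(815.5) = 1631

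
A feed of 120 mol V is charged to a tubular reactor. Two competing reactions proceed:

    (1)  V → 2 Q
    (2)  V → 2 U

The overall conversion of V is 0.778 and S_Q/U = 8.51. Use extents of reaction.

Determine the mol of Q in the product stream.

Conversion of V: V consumed = 0.778 × 120 = 93.36 mol = 1ξ₁ + 1ξ₂.
Selectivity: 2ξ₁ / (2ξ₂) = 8.51 → ξ₁ = 8.51 ξ₂.
Substitute: (1·8.51 + 1) ξ₂ = 93.36 → ξ₂ = 9.817 mol, ξ₁ = 83.54 mol.
Outlet amounts (n = n₀ + Σ ν·ξ):
  V: 120 − 1(83.54) − 1(9.817) = 26.64
  Q: 0 + 2(83.54) = 167.1
  U: 0 + 2(9.817) = 19.63

167 mol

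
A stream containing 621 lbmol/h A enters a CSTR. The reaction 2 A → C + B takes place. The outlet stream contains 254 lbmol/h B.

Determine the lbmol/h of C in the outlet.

254 lbmol/h

For B: n = n₀ + 1ξ → 254 = 0 + 1ξ, giving ξ = 254 lbmol/h.
Outlet amounts (n = n₀ + ν ξ):
  A: 621 − 2(254) = 113
  C: 0 + 1(254) = 254
  B: 0 + 1(254) = 254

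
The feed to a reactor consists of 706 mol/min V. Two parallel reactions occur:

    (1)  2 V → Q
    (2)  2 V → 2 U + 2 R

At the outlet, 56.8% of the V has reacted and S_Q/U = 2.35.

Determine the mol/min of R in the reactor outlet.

70.4 mol/min

Conversion of V: V consumed = 0.568 × 706 = 401 mol/min = 2ξ₁ + 2ξ₂.
Selectivity: 1ξ₁ / (2ξ₂) = 2.35 → ξ₁ = 4.7 ξ₂.
Substitute: (2·4.7 + 2) ξ₂ = 401 → ξ₂ = 35.18 mol/min, ξ₁ = 165.3 mol/min.
Outlet amounts (n = n₀ + Σ ν·ξ):
  V: 706 − 2(165.3) − 2(35.18) = 305
  Q: 0 + 1(165.3) = 165.3
  U: 0 + 2(35.18) = 70.35
  R: 0 + 2(35.18) = 70.35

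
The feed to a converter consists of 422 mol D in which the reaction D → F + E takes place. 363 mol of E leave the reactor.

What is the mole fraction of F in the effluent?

0.462

For E: n = n₀ + 1ξ → 363 = 0 + 1ξ, giving ξ = 363 mol.
Outlet amounts (n = n₀ + ν ξ):
  D: 422 − 1(363) = 59
  F: 0 + 1(363) = 363
  E: 0 + 1(363) = 363
Total out = 785 mol; y_F = 363 / 785 = 0.4624.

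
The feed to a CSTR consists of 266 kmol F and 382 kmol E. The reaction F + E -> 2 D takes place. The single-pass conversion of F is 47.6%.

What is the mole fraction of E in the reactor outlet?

F reacted = 0.476 × 266 = 126.6 kmol; ν_F = −1, so ξ = 126.6/1 = 126.6 kmol.
Outlet amounts (n = n₀ + ν ξ):
  F: 266 − 1(126.6) = 139.4
  E: 382 − 1(126.6) = 255.4
  D: 0 + 2(126.6) = 253.2
Total out = 648 kmol; y_E = 255.4 / 648 = 0.3941.

0.394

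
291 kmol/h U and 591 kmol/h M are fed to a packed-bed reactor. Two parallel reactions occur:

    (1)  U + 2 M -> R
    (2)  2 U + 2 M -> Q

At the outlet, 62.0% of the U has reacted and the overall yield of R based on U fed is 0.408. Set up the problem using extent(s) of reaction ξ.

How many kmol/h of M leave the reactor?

292 kmol/h

Yield of R: 1ξ₁ / 291 = 0.408 → ξ₁ = 118.7 kmol/h.
Conversion of U: 1ξ₁ + 2ξ₂ = 0.62 × 291 = 180.4 → ξ₂ = 30.85 kmol/h.
Outlet amounts (n = n₀ + Σ ν·ξ):
  U: 291 − 1(118.7) − 2(30.85) = 110.6
  M: 591 − 2(118.7) − 2(30.85) = 291.9
  R: 0 + 1(118.7) = 118.7
  Q: 0 + 1(30.85) = 30.85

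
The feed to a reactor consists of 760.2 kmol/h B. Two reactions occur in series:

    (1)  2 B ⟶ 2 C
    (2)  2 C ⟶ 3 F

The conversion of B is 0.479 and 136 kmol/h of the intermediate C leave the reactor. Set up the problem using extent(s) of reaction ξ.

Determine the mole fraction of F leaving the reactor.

0.391

Conversion of B: B consumed = 2ξ₁ = 0.479 × 760.2 → ξ₁ = 182.1 kmol/h.
C balance: n_C = 0 + 2ξ₁ − 2ξ₂ = 136 → ξ₂ = (2·182.1 − 136)/2 = 114.1 kmol/h.
Outlet amounts (n = n₀ + Σ ν·ξ):
  B: 760.2 − 2(182.1) = 396.1
  C: 0 + 2(182.1) − 2(114.1) = 136
  F: 0 + 3(114.1) = 342.2
Total out = 874.3 kmol/h; y_F = 342.2 / 874.3 = 0.3914.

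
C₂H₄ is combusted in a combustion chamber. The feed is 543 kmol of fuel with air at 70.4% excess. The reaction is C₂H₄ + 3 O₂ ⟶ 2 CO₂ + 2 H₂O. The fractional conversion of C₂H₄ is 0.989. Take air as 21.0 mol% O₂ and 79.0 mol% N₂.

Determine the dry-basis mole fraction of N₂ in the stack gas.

0.823

Stoichiometric O₂ = 3 × 543 = 1629 kmol; O₂ fed = 1629 × 1.704 = 2776 kmol.
N₂ fed = 2776 × 79/21 = 10440 kmol.
Fuel reacted = 0.989 × 543 → ξ = 537 kmol.
Outlet (n = n₀ + ν ξ):
  C₂H₄: 543 − 1(537) = 5.973
  O₂: 2776 − 3(537) = 1165
  N₂: 10440 (inert)
  CO₂: 0 + 2(537) = 1074
  H₂O: 0 + 2(537) = 1074
Dry total = 12690 kmol; y_N₂ (dry) = 10440 / 12690 = 0.8231.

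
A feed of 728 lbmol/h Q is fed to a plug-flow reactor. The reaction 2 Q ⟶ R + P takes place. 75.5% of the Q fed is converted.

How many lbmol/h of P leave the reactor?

Q reacted = 0.755 × 728 = 549.6 lbmol/h; ν_Q = −2, so ξ = 549.6/2 = 274.8 lbmol/h.
Outlet amounts (n = n₀ + ν ξ):
  Q: 728 − 2(274.8) = 178.4
  R: 0 + 1(274.8) = 274.8
  P: 0 + 1(274.8) = 274.8

275 lbmol/h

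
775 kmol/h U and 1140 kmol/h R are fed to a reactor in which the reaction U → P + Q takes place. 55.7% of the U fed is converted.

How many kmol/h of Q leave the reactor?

U reacted = 0.557 × 775 = 431.7 kmol/h; ν_U = −1, so ξ = 431.7/1 = 431.7 kmol/h.
Outlet amounts (n = n₀ + ν ξ):
  U: 775 − 1(431.7) = 343.3
  P: 0 + 1(431.7) = 431.7
  Q: 0 + 1(431.7) = 431.7
  R: 1140 (inert)

432 kmol/h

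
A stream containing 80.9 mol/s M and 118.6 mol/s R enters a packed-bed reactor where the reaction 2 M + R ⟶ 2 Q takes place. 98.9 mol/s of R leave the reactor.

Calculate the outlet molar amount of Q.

For R: n = n₀ − 1ξ → 98.9 = 118.6 − 1ξ, giving ξ = 19.7 mol/s.
Outlet amounts (n = n₀ + ν ξ):
  M: 80.9 − 2(19.7) = 41.5
  R: 118.6 − 1(19.7) = 98.9
  Q: 0 + 2(19.7) = 39.4

39.4 mol/s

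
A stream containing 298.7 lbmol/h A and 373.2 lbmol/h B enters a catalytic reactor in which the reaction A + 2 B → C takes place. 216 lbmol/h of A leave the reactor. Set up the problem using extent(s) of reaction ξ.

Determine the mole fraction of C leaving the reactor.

For A: n = n₀ − 1ξ → 216 = 298.7 − 1ξ, giving ξ = 82.7 lbmol/h.
Outlet amounts (n = n₀ + ν ξ):
  A: 298.7 − 1(82.7) = 216
  B: 373.2 − 2(82.7) = 207.8
  C: 0 + 1(82.7) = 82.7
Total out = 506.5 lbmol/h; y_C = 82.7 / 506.5 = 0.1633.

0.163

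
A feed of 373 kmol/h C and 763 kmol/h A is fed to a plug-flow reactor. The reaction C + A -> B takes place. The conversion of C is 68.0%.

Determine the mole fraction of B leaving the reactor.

C reacted = 0.68 × 373 = 253.6 kmol/h; ν_C = −1, so ξ = 253.6/1 = 253.6 kmol/h.
Outlet amounts (n = n₀ + ν ξ):
  C: 373 − 1(253.6) = 119.4
  A: 763 − 1(253.6) = 509.4
  B: 0 + 1(253.6) = 253.6
Total out = 882.4 kmol/h; y_B = 253.6 / 882.4 = 0.2875.

0.287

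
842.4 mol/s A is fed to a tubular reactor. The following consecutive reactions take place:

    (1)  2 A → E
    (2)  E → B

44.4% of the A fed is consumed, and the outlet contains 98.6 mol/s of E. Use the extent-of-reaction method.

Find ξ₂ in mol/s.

ξ₂ = 88.4 mol/s

Conversion of A: A consumed = 2ξ₁ = 0.444 × 842.4 → ξ₁ = 187 mol/s.
E balance: n_E = 0 + 1ξ₁ − 1ξ₂ = 98.6 → ξ₂ = (1·187 − 98.6)/1 = 88.41 mol/s.
Outlet amounts (n = n₀ + Σ ν·ξ):
  A: 842.4 − 2(187) = 468.4
  E: 0 + 1(187) − 1(88.41) = 98.6
  B: 0 + 1(88.41) = 88.41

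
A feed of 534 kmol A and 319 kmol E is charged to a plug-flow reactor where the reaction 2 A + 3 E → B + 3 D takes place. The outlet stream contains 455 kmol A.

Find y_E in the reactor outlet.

For A: n = n₀ − 2ξ → 455 = 534 − 2ξ, giving ξ = 39.5 kmol.
Outlet amounts (n = n₀ + ν ξ):
  A: 534 − 2(39.5) = 455
  E: 319 − 3(39.5) = 200.5
  B: 0 + 1(39.5) = 39.5
  D: 0 + 3(39.5) = 118.5
Total out = 813.5 kmol; y_E = 200.5 / 813.5 = 0.2465.

0.246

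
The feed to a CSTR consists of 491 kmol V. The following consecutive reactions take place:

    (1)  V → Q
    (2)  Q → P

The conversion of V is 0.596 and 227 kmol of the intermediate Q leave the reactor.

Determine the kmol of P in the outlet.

65.6 kmol

Conversion of V: V consumed = 1ξ₁ = 0.596 × 491 → ξ₁ = 292.6 kmol.
Q balance: n_Q = 0 + 1ξ₁ − 1ξ₂ = 227 → ξ₂ = (1·292.6 − 227)/1 = 65.64 kmol.
Outlet amounts (n = n₀ + Σ ν·ξ):
  V: 491 − 1(292.6) = 198.4
  Q: 0 + 1(292.6) − 1(65.64) = 227
  P: 0 + 1(65.64) = 65.64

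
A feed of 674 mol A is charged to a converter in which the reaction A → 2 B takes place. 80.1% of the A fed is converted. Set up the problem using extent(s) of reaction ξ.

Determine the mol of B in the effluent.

A reacted = 0.801 × 674 = 539.9 mol; ν_A = −1, so ξ = 539.9/1 = 539.9 mol.
Outlet amounts (n = n₀ + ν ξ):
  A: 674 − 1(539.9) = 134.1
  B: 0 + 2(539.9) = 1080

1080 mol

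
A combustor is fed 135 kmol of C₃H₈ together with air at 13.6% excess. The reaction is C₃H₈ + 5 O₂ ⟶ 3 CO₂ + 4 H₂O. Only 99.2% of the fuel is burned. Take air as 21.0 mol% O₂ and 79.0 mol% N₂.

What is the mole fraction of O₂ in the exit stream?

Stoichiometric O₂ = 5 × 135 = 675 kmol; O₂ fed = 675 × 1.136 = 766.8 kmol.
N₂ fed = 766.8 × 79/21 = 2885 kmol.
Fuel reacted = 0.992 × 135 → ξ = 133.9 kmol.
Outlet (n = n₀ + ν ξ):
  C₃H₈: 135 − 1(133.9) = 1.08
  O₂: 766.8 − 5(133.9) = 97.2
  N₂: 2885 (inert)
  CO₂: 0 + 3(133.9) = 401.8
  H₂O: 0 + 4(133.9) = 535.7
Total out = 3920 kmol; y_O₂ = 97.2 / 3920 = 0.02479.

0.0248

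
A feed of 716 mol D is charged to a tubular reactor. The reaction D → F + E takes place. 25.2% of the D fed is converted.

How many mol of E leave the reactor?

D reacted = 0.252 × 716 = 180.4 mol; ν_D = −1, so ξ = 180.4/1 = 180.4 mol.
Outlet amounts (n = n₀ + ν ξ):
  D: 716 − 1(180.4) = 535.6
  F: 0 + 1(180.4) = 180.4
  E: 0 + 1(180.4) = 180.4

180 mol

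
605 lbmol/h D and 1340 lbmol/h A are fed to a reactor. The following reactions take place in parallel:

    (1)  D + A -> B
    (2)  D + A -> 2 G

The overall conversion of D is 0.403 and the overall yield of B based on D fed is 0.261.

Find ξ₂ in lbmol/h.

ξ₂ = 85.9 lbmol/h

Yield of B: 1ξ₁ / 605 = 0.261 → ξ₁ = 157.9 lbmol/h.
Conversion of D: 1ξ₁ + 1ξ₂ = 0.403 × 605 = 243.8 → ξ₂ = 85.91 lbmol/h.
Outlet amounts (n = n₀ + Σ ν·ξ):
  D: 605 − 1(157.9) − 1(85.91) = 361.2
  A: 1340 − 1(157.9) − 1(85.91) = 1096
  B: 0 + 1(157.9) = 157.9
  G: 0 + 2(85.91) = 171.8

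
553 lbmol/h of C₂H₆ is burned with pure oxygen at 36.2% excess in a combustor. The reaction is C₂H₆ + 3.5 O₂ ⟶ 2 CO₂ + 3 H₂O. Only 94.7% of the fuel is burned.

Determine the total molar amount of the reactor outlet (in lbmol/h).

3450 lbmol/h

Stoichiometric O₂ = 3.5 × 553 = 1936 lbmol/h; O₂ fed = 1936 × 1.362 = 2636 lbmol/h.
Fuel reacted = 0.947 × 553 → ξ = 523.7 lbmol/h.
Outlet (n = n₀ + ν ξ):
  C₂H₆: 553 − 1(523.7) = 29.31
  O₂: 2636 − 3.5(523.7) = 803.2
  CO₂: 0 + 2(523.7) = 1047
  H₂O: 0 + 3(523.7) = 1571
Total out = 29.31 + 803.2 + 1047 + 1571 = 3451 lbmol/h.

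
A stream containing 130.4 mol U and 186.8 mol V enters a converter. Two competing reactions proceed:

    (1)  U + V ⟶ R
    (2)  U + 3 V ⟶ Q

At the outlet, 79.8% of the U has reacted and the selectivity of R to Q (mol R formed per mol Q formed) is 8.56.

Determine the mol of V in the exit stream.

Conversion of U: U consumed = 0.798 × 130.4 = 104.1 mol = 1ξ₁ + 1ξ₂.
Selectivity: 1ξ₁ / (1ξ₂) = 8.56 → ξ₁ = 8.56 ξ₂.
Substitute: (1·8.56 + 1) ξ₂ = 104.1 → ξ₂ = 10.88 mol, ξ₁ = 93.17 mol.
Outlet amounts (n = n₀ + Σ ν·ξ):
  U: 130.4 − 1(93.17) − 1(10.88) = 26.34
  V: 186.8 − 1(93.17) − 3(10.88) = 60.97
  R: 0 + 1(93.17) = 93.17
  Q: 0 + 1(10.88) = 10.88

61 mol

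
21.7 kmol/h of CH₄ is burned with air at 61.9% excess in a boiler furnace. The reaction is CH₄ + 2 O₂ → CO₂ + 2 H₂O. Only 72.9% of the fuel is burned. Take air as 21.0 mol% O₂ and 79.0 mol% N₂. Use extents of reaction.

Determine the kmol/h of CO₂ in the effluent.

15.8 kmol/h

Stoichiometric O₂ = 2 × 21.7 = 43.4 kmol/h; O₂ fed = 43.4 × 1.619 = 70.26 kmol/h.
N₂ fed = 70.26 × 79/21 = 264.3 kmol/h.
Fuel reacted = 0.729 × 21.7 → ξ = 15.82 kmol/h.
Outlet (n = n₀ + ν ξ):
  CH₄: 21.7 − 1(15.82) = 5.881
  O₂: 70.26 − 2(15.82) = 38.63
  N₂: 264.3 (inert)
  CO₂: 0 + 1(15.82) = 15.82
  H₂O: 0 + 2(15.82) = 31.64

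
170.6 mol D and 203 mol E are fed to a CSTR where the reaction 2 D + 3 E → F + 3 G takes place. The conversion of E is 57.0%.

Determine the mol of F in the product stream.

E reacted = 0.57 × 203 = 115.7 mol; ν_E = −3, so ξ = 115.7/3 = 38.57 mol.
Outlet amounts (n = n₀ + ν ξ):
  D: 170.6 − 2(38.57) = 93.46
  E: 203 − 3(38.57) = 87.29
  F: 0 + 1(38.57) = 38.57
  G: 0 + 3(38.57) = 115.7

38.6 mol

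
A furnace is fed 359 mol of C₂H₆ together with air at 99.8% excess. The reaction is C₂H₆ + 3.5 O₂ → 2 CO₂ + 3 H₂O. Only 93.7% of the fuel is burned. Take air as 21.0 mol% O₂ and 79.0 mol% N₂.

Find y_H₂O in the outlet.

0.0808

Stoichiometric O₂ = 3.5 × 359 = 1256 mol; O₂ fed = 1256 × 1.998 = 2510 mol.
N₂ fed = 2510 × 79/21 = 9444 mol.
Fuel reacted = 0.937 × 359 → ξ = 336.4 mol.
Outlet (n = n₀ + ν ξ):
  C₂H₆: 359 − 1(336.4) = 22.62
  O₂: 2510 − 3.5(336.4) = 1333
  N₂: 9444 (inert)
  CO₂: 0 + 2(336.4) = 672.8
  H₂O: 0 + 3(336.4) = 1009
Total out = 12480 mol; y_H₂O = 1009 / 12480 = 0.08085.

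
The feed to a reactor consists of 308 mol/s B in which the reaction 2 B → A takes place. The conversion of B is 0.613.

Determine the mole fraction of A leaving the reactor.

B reacted = 0.613 × 308 = 188.8 mol/s; ν_B = −2, so ξ = 188.8/2 = 94.4 mol/s.
Outlet amounts (n = n₀ + ν ξ):
  B: 308 − 2(94.4) = 119.2
  A: 0 + 1(94.4) = 94.4
Total out = 213.6 mol/s; y_A = 94.4 / 213.6 = 0.442.

0.442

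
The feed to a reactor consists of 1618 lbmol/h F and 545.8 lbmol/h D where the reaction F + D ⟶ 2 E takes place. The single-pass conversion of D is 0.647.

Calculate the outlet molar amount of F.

D reacted = 0.647 × 545.8 = 353.1 lbmol/h; ν_D = −1, so ξ = 353.1/1 = 353.1 lbmol/h.
Outlet amounts (n = n₀ + ν ξ):
  F: 1618 − 1(353.1) = 1265
  D: 545.8 − 1(353.1) = 192.7
  E: 0 + 2(353.1) = 706.3

1260 lbmol/h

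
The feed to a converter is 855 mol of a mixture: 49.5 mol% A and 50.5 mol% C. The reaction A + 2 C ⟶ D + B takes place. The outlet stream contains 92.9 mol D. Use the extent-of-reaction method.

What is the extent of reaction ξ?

For D: n = n₀ + 1ξ → 92.9 = 0 + 1ξ, giving ξ = 92.9 mol.
Outlet amounts (n = n₀ + ν ξ):
  A: 423.2 − 1(92.9) = 330.3
  C: 431.8 − 2(92.9) = 246
  D: 0 + 1(92.9) = 92.9
  B: 0 + 1(92.9) = 92.9

ξ = 92.9 mol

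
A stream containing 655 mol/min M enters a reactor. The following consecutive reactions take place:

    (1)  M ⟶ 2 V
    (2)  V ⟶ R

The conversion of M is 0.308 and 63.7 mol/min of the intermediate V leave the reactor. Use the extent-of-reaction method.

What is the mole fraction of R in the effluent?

0.397

Conversion of M: M consumed = 1ξ₁ = 0.308 × 655 → ξ₁ = 201.7 mol/min.
V balance: n_V = 0 + 2ξ₁ − 1ξ₂ = 63.7 → ξ₂ = (2·201.7 − 63.7)/1 = 339.8 mol/min.
Outlet amounts (n = n₀ + Σ ν·ξ):
  M: 655 − 1(201.7) = 453.3
  V: 0 + 2(201.7) − 1(339.8) = 63.7
  R: 0 + 1(339.8) = 339.8
Total out = 856.7 mol/min; y_R = 339.8 / 856.7 = 0.3966.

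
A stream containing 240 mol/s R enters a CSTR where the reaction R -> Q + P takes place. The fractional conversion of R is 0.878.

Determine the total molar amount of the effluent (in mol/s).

451 mol/s

R reacted = 0.878 × 240 = 210.7 mol/s; ν_R = −1, so ξ = 210.7/1 = 210.7 mol/s.
Outlet amounts (n = n₀ + ν ξ):
  R: 240 − 1(210.7) = 29.28
  Q: 0 + 1(210.7) = 210.7
  P: 0 + 1(210.7) = 210.7
Total out = 29.28 + 210.7 + 210.7 = 450.7 mol/s.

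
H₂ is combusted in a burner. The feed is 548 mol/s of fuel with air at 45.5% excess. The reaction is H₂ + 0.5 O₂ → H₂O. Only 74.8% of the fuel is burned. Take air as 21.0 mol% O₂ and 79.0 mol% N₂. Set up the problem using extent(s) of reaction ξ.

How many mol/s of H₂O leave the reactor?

Stoichiometric O₂ = 0.5 × 548 = 274 mol/s; O₂ fed = 274 × 1.455 = 398.7 mol/s.
N₂ fed = 398.7 × 79/21 = 1500 mol/s.
Fuel reacted = 0.748 × 548 → ξ = 409.9 mol/s.
Outlet (n = n₀ + ν ξ):
  H₂: 548 − 1(409.9) = 138.1
  O₂: 398.7 − 0.5(409.9) = 193.7
  N₂: 1500 (inert)
  H₂O: 0 + 1(409.9) = 409.9

410 mol/s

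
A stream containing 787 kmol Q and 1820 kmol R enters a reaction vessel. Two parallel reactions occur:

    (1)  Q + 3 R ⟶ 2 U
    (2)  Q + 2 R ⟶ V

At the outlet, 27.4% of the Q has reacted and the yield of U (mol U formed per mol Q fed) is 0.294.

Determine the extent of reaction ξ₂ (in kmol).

ξ₂ = 99.9 kmol

Yield of U: 2ξ₁ / 787 = 0.294 → ξ₁ = 115.7 kmol.
Conversion of Q: 1ξ₁ + 1ξ₂ = 0.274 × 787 = 215.6 → ξ₂ = 99.95 kmol.
Outlet amounts (n = n₀ + Σ ν·ξ):
  Q: 787 − 1(115.7) − 1(99.95) = 571.4
  R: 1820 − 3(115.7) − 2(99.95) = 1273
  U: 0 + 2(115.7) = 231.4
  V: 0 + 1(99.95) = 99.95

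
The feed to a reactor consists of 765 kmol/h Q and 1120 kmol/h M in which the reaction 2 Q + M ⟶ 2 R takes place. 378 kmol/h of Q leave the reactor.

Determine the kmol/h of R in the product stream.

For Q: n = n₀ − 2ξ → 378 = 765 − 2ξ, giving ξ = 193.5 kmol/h.
Outlet amounts (n = n₀ + ν ξ):
  Q: 765 − 2(193.5) = 378
  M: 1120 − 1(193.5) = 926.5
  R: 0 + 2(193.5) = 387

387 kmol/h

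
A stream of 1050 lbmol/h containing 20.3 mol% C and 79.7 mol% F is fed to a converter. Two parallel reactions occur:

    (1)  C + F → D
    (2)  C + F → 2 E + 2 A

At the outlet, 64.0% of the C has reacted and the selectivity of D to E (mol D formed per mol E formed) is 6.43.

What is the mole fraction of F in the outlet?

0.743

Conversion of C: C consumed = 0.64 × 213.2 = 136.4 lbmol/h = 1ξ₁ + 1ξ₂.
Selectivity: 1ξ₁ / (2ξ₂) = 6.43 → ξ₁ = 12.86 ξ₂.
Substitute: (1·12.86 + 1) ξ₂ = 136.4 → ξ₂ = 9.842 lbmol/h, ξ₁ = 126.6 lbmol/h.
Outlet amounts (n = n₀ + Σ ν·ξ):
  C: 213.2 − 1(126.6) − 1(9.842) = 76.73
  F: 836.9 − 1(126.6) − 1(9.842) = 700.4
  D: 0 + 1(126.6) = 126.6
  E: 0 + 2(9.842) = 19.68
  A: 0 + 2(9.842) = 19.68
Total out = 943.1 lbmol/h; y_F = 700.4 / 943.1 = 0.7427.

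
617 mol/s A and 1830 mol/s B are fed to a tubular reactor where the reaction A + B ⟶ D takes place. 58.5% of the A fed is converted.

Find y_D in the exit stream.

A reacted = 0.585 × 617 = 360.9 mol/s; ν_A = −1, so ξ = 360.9/1 = 360.9 mol/s.
Outlet amounts (n = n₀ + ν ξ):
  A: 617 − 1(360.9) = 256.1
  B: 1830 − 1(360.9) = 1469
  D: 0 + 1(360.9) = 360.9
Total out = 2086 mol/s; y_D = 360.9 / 2086 = 0.173.

0.173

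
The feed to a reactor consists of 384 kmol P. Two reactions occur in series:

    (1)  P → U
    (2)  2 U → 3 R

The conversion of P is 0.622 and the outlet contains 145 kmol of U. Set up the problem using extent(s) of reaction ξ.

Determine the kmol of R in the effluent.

Conversion of P: P consumed = 1ξ₁ = 0.622 × 384 → ξ₁ = 238.8 kmol.
U balance: n_U = 0 + 1ξ₁ − 2ξ₂ = 145 → ξ₂ = (1·238.8 − 145)/2 = 46.92 kmol.
Outlet amounts (n = n₀ + Σ ν·ξ):
  P: 384 − 1(238.8) = 145.2
  U: 0 + 1(238.8) − 2(46.92) = 145
  R: 0 + 3(46.92) = 140.8

141 kmol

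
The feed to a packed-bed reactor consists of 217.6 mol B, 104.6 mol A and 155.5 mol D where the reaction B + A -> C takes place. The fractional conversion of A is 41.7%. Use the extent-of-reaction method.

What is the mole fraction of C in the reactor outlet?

A reacted = 0.417 × 104.6 = 43.62 mol; ν_A = −1, so ξ = 43.62/1 = 43.62 mol.
Outlet amounts (n = n₀ + ν ξ):
  B: 217.6 − 1(43.62) = 174
  A: 104.6 − 1(43.62) = 60.98
  C: 0 + 1(43.62) = 43.62
  D: 155.5 (inert)
Total out = 434.1 mol; y_C = 43.62 / 434.1 = 0.1005.

0.1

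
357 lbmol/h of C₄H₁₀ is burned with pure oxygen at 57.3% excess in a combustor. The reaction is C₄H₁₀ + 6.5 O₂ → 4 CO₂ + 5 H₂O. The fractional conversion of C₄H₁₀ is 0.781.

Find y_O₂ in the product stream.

Stoichiometric O₂ = 6.5 × 357 = 2320 lbmol/h; O₂ fed = 2320 × 1.573 = 3650 lbmol/h.
Fuel reacted = 0.781 × 357 → ξ = 278.8 lbmol/h.
Outlet (n = n₀ + ν ξ):
  C₄H₁₀: 357 − 1(278.8) = 78.18
  O₂: 3650 − 6.5(278.8) = 1838
  CO₂: 0 + 4(278.8) = 1115
  H₂O: 0 + 5(278.8) = 1394
Total out = 4425 lbmol/h; y_O₂ = 1838 / 4425 = 0.4153.

0.415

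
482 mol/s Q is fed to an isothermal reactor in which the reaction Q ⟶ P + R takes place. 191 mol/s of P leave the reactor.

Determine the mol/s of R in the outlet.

191 mol/s

For P: n = n₀ + 1ξ → 191 = 0 + 1ξ, giving ξ = 191 mol/s.
Outlet amounts (n = n₀ + ν ξ):
  Q: 482 − 1(191) = 291
  P: 0 + 1(191) = 191
  R: 0 + 1(191) = 191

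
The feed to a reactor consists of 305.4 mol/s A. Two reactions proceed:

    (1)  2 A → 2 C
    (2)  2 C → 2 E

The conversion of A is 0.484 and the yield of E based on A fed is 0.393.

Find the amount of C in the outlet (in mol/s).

Conversion of A: A consumed = 2ξ₁ = 0.484 × 305.4 → ξ₁ = 73.91 mol/s.
Yield of E: 2ξ₂ / 305.4 = 0.393 → ξ₂ = 60.01 mol/s.
Outlet amounts (n = n₀ + Σ ν·ξ):
  A: 305.4 − 2(73.91) = 157.6
  C: 0 + 2(73.91) − 2(60.01) = 27.79
  E: 0 + 2(60.01) = 120

27.8 mol/s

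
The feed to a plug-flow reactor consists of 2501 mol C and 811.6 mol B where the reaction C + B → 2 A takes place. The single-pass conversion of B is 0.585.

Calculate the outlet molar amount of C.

2030 mol

B reacted = 0.585 × 811.6 = 474.8 mol; ν_B = −1, so ξ = 474.8/1 = 474.8 mol.
Outlet amounts (n = n₀ + ν ξ):
  C: 2501 − 1(474.8) = 2026
  B: 811.6 − 1(474.8) = 336.8
  A: 0 + 2(474.8) = 949.6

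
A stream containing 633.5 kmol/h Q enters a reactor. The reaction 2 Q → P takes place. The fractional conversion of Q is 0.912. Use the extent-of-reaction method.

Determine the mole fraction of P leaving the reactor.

0.838

Q reacted = 0.912 × 633.5 = 577.8 kmol/h; ν_Q = −2, so ξ = 577.8/2 = 288.9 kmol/h.
Outlet amounts (n = n₀ + ν ξ):
  Q: 633.5 − 2(288.9) = 55.75
  P: 0 + 1(288.9) = 288.9
Total out = 344.6 kmol/h; y_P = 288.9 / 344.6 = 0.8382.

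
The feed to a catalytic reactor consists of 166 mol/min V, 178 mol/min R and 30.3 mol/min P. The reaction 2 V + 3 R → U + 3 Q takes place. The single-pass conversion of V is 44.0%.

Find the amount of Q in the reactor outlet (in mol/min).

V reacted = 0.44 × 166 = 73.04 mol/min; ν_V = −2, so ξ = 73.04/2 = 36.52 mol/min.
Outlet amounts (n = n₀ + ν ξ):
  V: 166 − 2(36.52) = 92.96
  R: 178 − 3(36.52) = 68.44
  U: 0 + 1(36.52) = 36.52
  Q: 0 + 3(36.52) = 109.6
  P: 30.3 (inert)

110 mol/min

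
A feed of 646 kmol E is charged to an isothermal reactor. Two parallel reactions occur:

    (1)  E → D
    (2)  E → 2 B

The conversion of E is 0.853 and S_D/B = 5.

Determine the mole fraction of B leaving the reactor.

Conversion of E: E consumed = 0.853 × 646 = 551 kmol = 1ξ₁ + 1ξ₂.
Selectivity: 1ξ₁ / (2ξ₂) = 5 → ξ₁ = 10 ξ₂.
Substitute: (1·10 + 1) ξ₂ = 551 → ξ₂ = 50.09 kmol, ξ₁ = 500.9 kmol.
Outlet amounts (n = n₀ + Σ ν·ξ):
  E: 646 − 1(500.9) − 1(50.09) = 94.96
  D: 0 + 1(500.9) = 500.9
  B: 0 + 2(50.09) = 100.2
Total out = 696.1 kmol; y_B = 100.2 / 696.1 = 0.1439.

0.144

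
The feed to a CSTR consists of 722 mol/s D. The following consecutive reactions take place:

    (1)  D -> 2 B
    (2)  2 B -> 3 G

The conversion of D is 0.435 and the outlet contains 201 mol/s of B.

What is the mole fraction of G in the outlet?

Conversion of D: D consumed = 1ξ₁ = 0.435 × 722 → ξ₁ = 314.1 mol/s.
B balance: n_B = 0 + 2ξ₁ − 2ξ₂ = 201 → ξ₂ = (2·314.1 − 201)/2 = 213.6 mol/s.
Outlet amounts (n = n₀ + Σ ν·ξ):
  D: 722 − 1(314.1) = 407.9
  B: 0 + 2(314.1) − 2(213.6) = 201
  G: 0 + 3(213.6) = 640.7
Total out = 1250 mol/s; y_G = 640.7 / 1250 = 0.5127.

0.513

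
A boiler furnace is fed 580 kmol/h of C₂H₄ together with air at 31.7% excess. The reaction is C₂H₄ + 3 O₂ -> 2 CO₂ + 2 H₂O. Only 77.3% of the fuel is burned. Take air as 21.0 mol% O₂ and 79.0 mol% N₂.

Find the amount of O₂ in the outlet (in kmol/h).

Stoichiometric O₂ = 3 × 580 = 1740 kmol/h; O₂ fed = 1740 × 1.317 = 2292 kmol/h.
N₂ fed = 2292 × 79/21 = 8621 kmol/h.
Fuel reacted = 0.773 × 580 → ξ = 448.3 kmol/h.
Outlet (n = n₀ + ν ξ):
  C₂H₄: 580 − 1(448.3) = 131.7
  O₂: 2292 − 3(448.3) = 946.6
  N₂: 8621 (inert)
  CO₂: 0 + 2(448.3) = 896.7
  H₂O: 0 + 2(448.3) = 896.7

947 kmol/h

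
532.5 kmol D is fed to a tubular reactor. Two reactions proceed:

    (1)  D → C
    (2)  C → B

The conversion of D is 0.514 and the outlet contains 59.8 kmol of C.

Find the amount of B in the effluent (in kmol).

214 kmol

Conversion of D: D consumed = 1ξ₁ = 0.514 × 532.5 → ξ₁ = 273.7 kmol.
C balance: n_C = 0 + 1ξ₁ − 1ξ₂ = 59.8 → ξ₂ = (1·273.7 − 59.8)/1 = 213.9 kmol.
Outlet amounts (n = n₀ + Σ ν·ξ):
  D: 532.5 − 1(273.7) = 258.8
  C: 0 + 1(273.7) − 1(213.9) = 59.8
  B: 0 + 1(213.9) = 213.9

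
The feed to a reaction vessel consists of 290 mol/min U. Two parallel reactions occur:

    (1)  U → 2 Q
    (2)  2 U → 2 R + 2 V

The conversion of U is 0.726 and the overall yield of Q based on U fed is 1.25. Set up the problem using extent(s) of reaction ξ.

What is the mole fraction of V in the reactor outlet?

Yield of Q: 2ξ₁ / 290 = 1.25 → ξ₁ = 181.2 mol/min.
Conversion of U: 1ξ₁ + 2ξ₂ = 0.726 × 290 = 210.5 → ξ₂ = 14.64 mol/min.
Outlet amounts (n = n₀ + Σ ν·ξ):
  U: 290 − 1(181.2) − 2(14.64) = 79.46
  Q: 0 + 2(181.2) = 362.5
  R: 0 + 2(14.64) = 29.29
  V: 0 + 2(14.64) = 29.29
Total out = 500.5 mol/min; y_V = 29.29 / 500.5 = 0.05852.

0.0585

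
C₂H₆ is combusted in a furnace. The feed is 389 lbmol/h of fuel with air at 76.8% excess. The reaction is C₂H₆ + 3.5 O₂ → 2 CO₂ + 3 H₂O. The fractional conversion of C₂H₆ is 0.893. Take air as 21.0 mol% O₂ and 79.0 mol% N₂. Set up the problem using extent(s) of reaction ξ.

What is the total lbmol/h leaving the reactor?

12000 lbmol/h

Stoichiometric O₂ = 3.5 × 389 = 1362 lbmol/h; O₂ fed = 1362 × 1.768 = 2407 lbmol/h.
N₂ fed = 2407 × 79/21 = 9055 lbmol/h.
Fuel reacted = 0.893 × 389 → ξ = 347.4 lbmol/h.
Outlet (n = n₀ + ν ξ):
  C₂H₆: 389 − 1(347.4) = 41.62
  O₂: 2407 − 3.5(347.4) = 1191
  N₂: 9055 (inert)
  CO₂: 0 + 2(347.4) = 694.8
  H₂O: 0 + 3(347.4) = 1042
Total out = 41.62 + 1191 + 9055 + 694.8 + 1042 = 12030 lbmol/h.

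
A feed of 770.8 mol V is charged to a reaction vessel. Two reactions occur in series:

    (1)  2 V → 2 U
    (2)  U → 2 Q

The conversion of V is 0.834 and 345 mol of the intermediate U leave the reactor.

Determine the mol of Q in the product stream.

596 mol

Conversion of V: V consumed = 2ξ₁ = 0.834 × 770.8 → ξ₁ = 321.4 mol.
U balance: n_U = 0 + 2ξ₁ − 1ξ₂ = 345 → ξ₂ = (2·321.4 − 345)/1 = 297.8 mol.
Outlet amounts (n = n₀ + Σ ν·ξ):
  V: 770.8 − 2(321.4) = 128
  U: 0 + 2(321.4) − 1(297.8) = 345
  Q: 0 + 2(297.8) = 595.7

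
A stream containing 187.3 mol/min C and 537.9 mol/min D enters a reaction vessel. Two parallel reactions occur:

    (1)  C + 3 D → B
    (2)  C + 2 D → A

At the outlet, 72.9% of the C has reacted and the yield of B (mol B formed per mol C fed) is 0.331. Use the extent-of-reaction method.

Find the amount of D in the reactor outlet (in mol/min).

203 mol/min

Yield of B: 1ξ₁ / 187.3 = 0.331 → ξ₁ = 62 mol/min.
Conversion of C: 1ξ₁ + 1ξ₂ = 0.729 × 187.3 = 136.5 → ξ₂ = 74.55 mol/min.
Outlet amounts (n = n₀ + Σ ν·ξ):
  C: 187.3 − 1(62) − 1(74.55) = 50.76
  D: 537.9 − 3(62) − 2(74.55) = 202.8
  B: 0 + 1(62) = 62
  A: 0 + 1(74.55) = 74.55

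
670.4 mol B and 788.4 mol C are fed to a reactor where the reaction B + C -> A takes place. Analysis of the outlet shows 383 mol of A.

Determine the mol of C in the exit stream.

405 mol

For A: n = n₀ + 1ξ → 383 = 0 + 1ξ, giving ξ = 383 mol.
Outlet amounts (n = n₀ + ν ξ):
  B: 670.4 − 1(383) = 287.4
  C: 788.4 − 1(383) = 405.4
  A: 0 + 1(383) = 383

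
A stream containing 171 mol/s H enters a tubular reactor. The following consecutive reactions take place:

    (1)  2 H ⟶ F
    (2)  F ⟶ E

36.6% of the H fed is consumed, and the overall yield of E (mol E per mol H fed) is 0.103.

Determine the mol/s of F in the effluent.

Conversion of H: H consumed = 2ξ₁ = 0.366 × 171 → ξ₁ = 31.29 mol/s.
Yield of E: 1ξ₂ / 171 = 0.103 → ξ₂ = 17.61 mol/s.
Outlet amounts (n = n₀ + Σ ν·ξ):
  H: 171 − 2(31.29) = 108.4
  F: 0 + 1(31.29) − 1(17.61) = 13.68
  E: 0 + 1(17.61) = 17.61

13.7 mol/s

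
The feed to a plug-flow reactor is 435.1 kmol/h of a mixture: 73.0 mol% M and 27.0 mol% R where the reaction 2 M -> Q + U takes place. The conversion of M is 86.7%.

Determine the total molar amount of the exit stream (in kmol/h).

M reacted = 0.867 × 317.6 = 275.4 kmol/h; ν_M = −2, so ξ = 275.4/2 = 137.7 kmol/h.
Outlet amounts (n = n₀ + ν ξ):
  M: 317.6 − 2(137.7) = 42.24
  Q: 0 + 1(137.7) = 137.7
  U: 0 + 1(137.7) = 137.7
  R: 117.5 (inert)
Total out = 42.24 + 137.7 + 137.7 + 117.5 = 435.1 kmol/h.

435 kmol/h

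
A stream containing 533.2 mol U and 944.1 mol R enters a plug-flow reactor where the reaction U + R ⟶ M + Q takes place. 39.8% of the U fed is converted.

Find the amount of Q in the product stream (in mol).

212 mol

U reacted = 0.398 × 533.2 = 212.2 mol; ν_U = −1, so ξ = 212.2/1 = 212.2 mol.
Outlet amounts (n = n₀ + ν ξ):
  U: 533.2 − 1(212.2) = 321
  R: 944.1 − 1(212.2) = 731.9
  M: 0 + 1(212.2) = 212.2
  Q: 0 + 1(212.2) = 212.2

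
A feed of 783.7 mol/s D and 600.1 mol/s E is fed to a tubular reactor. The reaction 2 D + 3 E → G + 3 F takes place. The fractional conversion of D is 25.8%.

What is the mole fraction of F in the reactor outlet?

0.236

D reacted = 0.258 × 783.7 = 202.2 mol/s; ν_D = −2, so ξ = 202.2/2 = 101.1 mol/s.
Outlet amounts (n = n₀ + ν ξ):
  D: 783.7 − 2(101.1) = 581.5
  E: 600.1 − 3(101.1) = 296.8
  G: 0 + 1(101.1) = 101.1
  F: 0 + 3(101.1) = 303.3
Total out = 1283 mol/s; y_F = 303.3 / 1283 = 0.2364.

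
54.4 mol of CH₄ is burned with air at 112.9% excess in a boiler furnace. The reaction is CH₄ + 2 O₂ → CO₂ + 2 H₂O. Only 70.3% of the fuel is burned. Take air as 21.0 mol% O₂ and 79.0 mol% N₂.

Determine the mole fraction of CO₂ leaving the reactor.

Stoichiometric O₂ = 2 × 54.4 = 108.8 mol; O₂ fed = 108.8 × 2.129 = 231.6 mol.
N₂ fed = 231.6 × 79/21 = 871.4 mol.
Fuel reacted = 0.703 × 54.4 → ξ = 38.24 mol.
Outlet (n = n₀ + ν ξ):
  CH₄: 54.4 − 1(38.24) = 16.16
  O₂: 231.6 − 2(38.24) = 155.1
  N₂: 871.4 (inert)
  CO₂: 0 + 1(38.24) = 38.24
  H₂O: 0 + 2(38.24) = 76.49
Total out = 1157 mol; y_CO₂ = 38.24 / 1157 = 0.03304.

0.033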